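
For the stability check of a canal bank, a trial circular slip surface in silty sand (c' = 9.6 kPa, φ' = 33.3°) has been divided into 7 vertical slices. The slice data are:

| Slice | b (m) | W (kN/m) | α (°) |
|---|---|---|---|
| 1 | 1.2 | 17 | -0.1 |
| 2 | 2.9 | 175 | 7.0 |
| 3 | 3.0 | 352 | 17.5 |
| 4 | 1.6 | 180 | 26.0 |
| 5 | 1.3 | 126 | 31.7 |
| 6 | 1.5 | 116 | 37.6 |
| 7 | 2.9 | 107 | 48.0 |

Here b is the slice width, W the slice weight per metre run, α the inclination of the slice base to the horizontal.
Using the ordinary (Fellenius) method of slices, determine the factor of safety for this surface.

Ordinary method of slices: FS = Σ[c'·Δl_i + (W_i cosα_i)·tanφ'] / Σ W_i sinα_i, with Δl_i = b_i / cosα_i.
Slice 1: Δl = 1.2/cos(-0.1°) = 1.200 m; N'_1 = 17·cos(-0.1°) = 17.0; c'Δl = 11.52; W sinα = -0.0
Slice 2: Δl = 2.9/cos7.0° = 2.922 m; N'_2 = 175·cos7.0° = 173.7; c'Δl = 28.05; W sinα = 21.3
Slice 3: Δl = 3.0/cos17.5° = 3.146 m; N'_3 = 352·cos17.5° = 335.7; c'Δl = 30.20; W sinα = 105.8
Slice 4: Δl = 1.6/cos26.0° = 1.780 m; N'_4 = 180·cos26.0° = 161.8; c'Δl = 17.09; W sinα = 78.9
Slice 5: Δl = 1.3/cos31.7° = 1.528 m; N'_5 = 126·cos31.7° = 107.2; c'Δl = 14.67; W sinα = 66.2
Slice 6: Δl = 1.5/cos37.6° = 1.893 m; N'_6 = 116·cos37.6° = 91.9; c'Δl = 18.18; W sinα = 70.8
Slice 7: Δl = 2.9/cos48.0° = 4.334 m; N'_7 = 107·cos48.0° = 71.6; c'Δl = 41.61; W sinα = 79.5
Σc'Δl = 161.3 kN/m; ΣN' = 958.9 kN/m; ΣW sinα = 422.6 kN/m
Resisting = 161.3 + 958.9·tan33.3° = 161.3 + 629.9 = 791.2 kN/m
FS = 791.2 / 422.6 = 1.872

FS = 1.87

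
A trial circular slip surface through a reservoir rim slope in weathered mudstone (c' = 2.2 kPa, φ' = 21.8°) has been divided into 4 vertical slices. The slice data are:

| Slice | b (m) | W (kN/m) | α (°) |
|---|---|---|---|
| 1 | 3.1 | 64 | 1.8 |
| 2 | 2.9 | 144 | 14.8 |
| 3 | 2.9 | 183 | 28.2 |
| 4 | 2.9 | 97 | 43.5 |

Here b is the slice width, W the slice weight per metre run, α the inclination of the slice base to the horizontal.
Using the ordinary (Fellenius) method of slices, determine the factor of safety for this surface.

FS = 1.06

Ordinary method of slices: FS = Σ[c'·Δl_i + (W_i cosα_i)·tanφ'] / Σ W_i sinα_i, with Δl_i = b_i / cosα_i.
Slice 1: Δl = 3.1/cos1.8° = 3.102 m; N'_1 = 64·cos1.8° = 64.0; c'Δl = 6.82; W sinα = 2.0
Slice 2: Δl = 2.9/cos14.8° = 3.000 m; N'_2 = 144·cos14.8° = 139.2; c'Δl = 6.60; W sinα = 36.8
Slice 3: Δl = 2.9/cos28.2° = 3.291 m; N'_3 = 183·cos28.2° = 161.3; c'Δl = 7.24; W sinα = 86.5
Slice 4: Δl = 2.9/cos43.5° = 3.998 m; N'_4 = 97·cos43.5° = 70.4; c'Δl = 8.80; W sinα = 66.8
Σc'Δl = 29.5 kN/m; ΣN' = 434.8 kN/m; ΣW sinα = 192.0 kN/m
Resisting = 29.5 + 434.8·tan21.8° = 29.5 + 173.9 = 203.4 kN/m
FS = 203.4 / 192.0 = 1.059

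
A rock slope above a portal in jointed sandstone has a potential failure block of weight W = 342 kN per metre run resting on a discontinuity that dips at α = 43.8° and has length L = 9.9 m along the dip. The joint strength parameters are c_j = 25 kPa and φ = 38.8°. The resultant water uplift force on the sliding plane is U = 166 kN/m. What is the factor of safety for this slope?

Resolving the block weight along and normal to the plane and applying the Mohr–Coulomb strength on the joint:
N' = W cosα − U = 342·cos43.8° − 166 = 80.8 kN/m
Driving force T = W sinα = 342·sin43.8° = 236.7 kN/m
Resisting force R = c_j·L + N'·tanφ = 25·9.9 + 80.8·tan38.8° = 247.5 + 65.0 = 312.5 kN/m
FS = R / T = 312.5 / 236.7 = 1.320

FS = 1.32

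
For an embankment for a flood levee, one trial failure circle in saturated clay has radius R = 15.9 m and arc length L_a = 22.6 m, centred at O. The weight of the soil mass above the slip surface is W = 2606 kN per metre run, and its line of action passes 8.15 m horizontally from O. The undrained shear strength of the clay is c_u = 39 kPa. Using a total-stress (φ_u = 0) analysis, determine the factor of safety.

FS = 0.66

Taking moments about the centre O, the resisting moment is provided by the undrained shear strength acting along the arc:
M_R = c_u·L_a·R = 39·22.60·15.9 = 14014.3 kN·m/m
M_D = W·d = 2606·8.15 = 21238.9 kN·m/m
FS = M_R / M_D = 14014.3 / 21238.9 = 0.660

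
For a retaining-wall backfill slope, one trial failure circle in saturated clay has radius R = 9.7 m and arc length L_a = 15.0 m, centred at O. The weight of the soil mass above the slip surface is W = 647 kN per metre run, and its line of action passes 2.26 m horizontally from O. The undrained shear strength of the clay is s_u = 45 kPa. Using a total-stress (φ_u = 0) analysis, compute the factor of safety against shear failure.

FS = 4.48

Taking moments about the centre O, the resisting moment is provided by the undrained shear strength acting along the arc:
M_R = s_u·L_a·R = 45·15.00·9.7 = 6547.5 kN·m/m
M_D = W·d = 647·2.26 = 1462.2 kN·m/m
FS = M_R / M_D = 6547.5 / 1462.2 = 4.478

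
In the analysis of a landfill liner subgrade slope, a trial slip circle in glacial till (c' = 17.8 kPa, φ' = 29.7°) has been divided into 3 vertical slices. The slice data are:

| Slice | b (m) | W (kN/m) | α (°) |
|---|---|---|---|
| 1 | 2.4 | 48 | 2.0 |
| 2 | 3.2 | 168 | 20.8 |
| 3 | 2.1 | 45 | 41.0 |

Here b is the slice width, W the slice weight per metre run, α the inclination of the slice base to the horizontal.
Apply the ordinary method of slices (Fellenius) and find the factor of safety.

Ordinary method of slices: FS = Σ[c'·Δl_i + (W_i cosα_i)·tanφ'] / Σ W_i sinα_i, with Δl_i = b_i / cosα_i.
Slice 1: Δl = 2.4/cos2.0° = 2.401 m; N'_1 = 48·cos2.0° = 48.0; c'Δl = 42.75; W sinα = 1.7
Slice 2: Δl = 3.2/cos20.8° = 3.423 m; N'_2 = 168·cos20.8° = 157.1; c'Δl = 60.93; W sinα = 59.7
Slice 3: Δl = 2.1/cos41.0° = 2.783 m; N'_3 = 45·cos41.0° = 34.0; c'Δl = 49.53; W sinα = 29.5
Σc'Δl = 153.2 kN/m; ΣN' = 239.0 kN/m; ΣW sinα = 90.9 kN/m
Resisting = 153.2 + 239.0·tan29.7° = 153.2 + 136.3 = 289.5 kN/m
FS = 289.5 / 90.9 = 3.187

FS = 3.19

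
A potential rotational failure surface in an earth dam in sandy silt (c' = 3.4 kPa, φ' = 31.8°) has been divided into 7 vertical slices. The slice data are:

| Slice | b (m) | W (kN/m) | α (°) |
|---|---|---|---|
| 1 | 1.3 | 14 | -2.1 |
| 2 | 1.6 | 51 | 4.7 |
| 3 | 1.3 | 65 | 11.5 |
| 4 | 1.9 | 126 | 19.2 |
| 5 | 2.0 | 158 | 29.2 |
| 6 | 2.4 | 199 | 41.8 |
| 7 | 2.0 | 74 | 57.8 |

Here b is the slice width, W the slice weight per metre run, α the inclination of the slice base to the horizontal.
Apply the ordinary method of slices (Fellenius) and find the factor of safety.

Ordinary method of slices: FS = Σ[c'·Δl_i + (W_i cosα_i)·tanφ'] / Σ W_i sinα_i, with Δl_i = b_i / cosα_i.
Slice 1: Δl = 1.3/cos(-2.1°) = 1.301 m; N'_1 = 14·cos(-2.1°) = 14.0; c'Δl = 4.42; W sinα = -0.5
Slice 2: Δl = 1.6/cos4.7° = 1.605 m; N'_2 = 51·cos4.7° = 50.8; c'Δl = 5.46; W sinα = 4.2
Slice 3: Δl = 1.3/cos11.5° = 1.327 m; N'_3 = 65·cos11.5° = 63.7; c'Δl = 4.51; W sinα = 13.0
Slice 4: Δl = 1.9/cos19.2° = 2.012 m; N'_4 = 126·cos19.2° = 119.0; c'Δl = 6.84; W sinα = 41.4
Slice 5: Δl = 2.0/cos29.2° = 2.291 m; N'_5 = 158·cos29.2° = 137.9; c'Δl = 7.79; W sinα = 77.1
Slice 6: Δl = 2.4/cos41.8° = 3.219 m; N'_6 = 199·cos41.8° = 148.3; c'Δl = 10.95; W sinα = 132.6
Slice 7: Δl = 2.0/cos57.8° = 3.753 m; N'_7 = 74·cos57.8° = 39.4; c'Δl = 12.76; W sinα = 62.6
Σc'Δl = 52.7 kN/m; ΣN' = 573.2 kN/m; ΣW sinα = 330.4 kN/m
Resisting = 52.7 + 573.2·tan31.8° = 52.7 + 355.4 = 408.1 kN/m
FS = 408.1 / 330.4 = 1.235

FS = 1.24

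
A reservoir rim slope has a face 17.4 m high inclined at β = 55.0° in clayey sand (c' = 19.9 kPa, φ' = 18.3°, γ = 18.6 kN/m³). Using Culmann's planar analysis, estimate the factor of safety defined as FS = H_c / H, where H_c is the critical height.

H_c = (4c'/γ) · sinβ cosφ' / [1 − cos(β − φ')]
    = (4·19.9/18.6) · sin55.0°·cos18.3° / [1 − cos36.7°]
    = 4.280 · 0.7777 / 0.1982 = 16.79 m
FS = H_c / H = 16.79 / 17.4 = 0.965

FS = 0.96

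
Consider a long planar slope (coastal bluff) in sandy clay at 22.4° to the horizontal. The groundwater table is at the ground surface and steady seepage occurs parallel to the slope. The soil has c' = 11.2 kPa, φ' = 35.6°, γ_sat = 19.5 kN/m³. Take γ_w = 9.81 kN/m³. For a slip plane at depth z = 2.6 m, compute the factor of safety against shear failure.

FS = 1.49

With seepage parallel to the slope and the water table at the surface, the effective normal stress on the slip plane uses the buoyant unit weight γ' = γ_sat − γ_w while the driving shear stress uses γ_sat:
FS = [c' + γ' z cos²β tanφ'] / [γ_sat z sinβ cosβ]
γ' = 19.5 − 9.81 = 9.69 kN/m³
Numerator = 11.2 + 9.69·2.6·cos²22.4°·tan35.6° = 11.2 + 9.69·2.6·0.8548·0.7159 = 26.618 kPa
Denominator = 19.5·2.6·sin22.4°·cos22.4° = 19.5·2.6·0.3811·0.9245 = 17.862 kPa
FS = 26.618 / 17.862 = 1.490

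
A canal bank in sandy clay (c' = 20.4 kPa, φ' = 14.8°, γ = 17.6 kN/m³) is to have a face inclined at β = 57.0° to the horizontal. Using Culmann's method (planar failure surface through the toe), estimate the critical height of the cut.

Culmann's analysis gives the critical failure plane at α_cr = (β + φ')/2 = (57.0 + 14.8)/2 = 35.9°, and the critical height
H_c = (4c'/γ) · sinβ cosφ' / [1 − cos(β − φ')]
    = (4·20.4/17.6) · sin57.0°·cos14.8° / [1 − cos(42.2°)]
    = 4.636 · 0.8387·0.9668 / [1 − 0.7408]
    = 4.636 · 0.8108 / 0.2592
    = 14.50 m

H_c = 14.50 m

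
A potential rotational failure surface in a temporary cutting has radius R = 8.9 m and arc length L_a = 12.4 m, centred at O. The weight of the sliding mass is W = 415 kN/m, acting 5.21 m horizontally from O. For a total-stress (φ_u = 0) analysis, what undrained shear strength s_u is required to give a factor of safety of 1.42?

s_u = 27.8 kPa

FS = s_u·L_a·R / (W·d), so s_u = FS·W·d / (L_a·R).
s_u = 1.42·415·5.21 / (12.40·8.9) = 3070.3 / 110.36 = 27.82 kPa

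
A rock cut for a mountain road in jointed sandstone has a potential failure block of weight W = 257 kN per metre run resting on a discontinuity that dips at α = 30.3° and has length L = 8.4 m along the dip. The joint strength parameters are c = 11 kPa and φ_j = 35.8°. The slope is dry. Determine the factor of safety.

FS = 1.95

Resolving the block weight along and normal to the plane and applying the Mohr–Coulomb strength on the joint:
N' = W cosα = 257·cos30.3° = 221.9 kN/m
Driving force T = W sinα = 257·sin30.3° = 129.7 kN/m
Resisting force R = c·L + N'·tanφ_j = 11·8.4 + 221.9·tan35.8° = 92.4 + 160.0 = 252.4 kN/m
FS = R / T = 252.4 / 129.7 = 1.947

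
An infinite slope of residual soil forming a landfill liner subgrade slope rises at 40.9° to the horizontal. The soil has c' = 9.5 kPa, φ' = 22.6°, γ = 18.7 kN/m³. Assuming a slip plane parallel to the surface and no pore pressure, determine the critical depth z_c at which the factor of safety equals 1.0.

z_c = 1.98 m

Setting FS = 1.00 in FS = [c' + γz cos²β tanφ'] / [γz sinβ cosβ] and solving for z:
z = c' / [γ cosβ (FS·sinβ − cosβ·tanφ')]
  = 9.5 / [18.7·cos40.9°·(1.00·sin40.9° − cos40.9°·tan22.6°)]
  = 9.5 / [18.7·0.7559·(1.00·0.6547 − 0.7559·0.4163)]
  = 9.5 / 4.8073 = 1.976 m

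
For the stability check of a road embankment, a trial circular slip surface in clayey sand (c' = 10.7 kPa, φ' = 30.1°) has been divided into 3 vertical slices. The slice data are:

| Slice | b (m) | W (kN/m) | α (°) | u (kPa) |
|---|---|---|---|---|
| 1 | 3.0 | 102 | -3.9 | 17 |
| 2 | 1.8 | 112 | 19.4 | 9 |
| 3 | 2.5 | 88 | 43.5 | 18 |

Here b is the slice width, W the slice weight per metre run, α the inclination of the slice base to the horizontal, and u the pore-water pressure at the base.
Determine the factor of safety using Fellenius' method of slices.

Ordinary method of slices: FS = Σ[c'·Δl_i + (W_i cosα_i − u_i·Δl_i)·tanφ'] / Σ W_i sinα_i, with Δl_i = b_i / cosα_i.
Slice 1: Δl = 3.0/cos(-3.9°) = 3.007 m; N'_1 = 102·cos(-3.9°) − 17·3.007 = 50.6; c'Δl = 32.17; W sinα = -6.9
Slice 2: Δl = 1.8/cos19.4° = 1.908 m; N'_2 = 112·cos19.4° − 9·1.908 = 88.5; c'Δl = 20.42; W sinα = 37.2
Slice 3: Δl = 2.5/cos43.5° = 3.446 m; N'_3 = 88·cos43.5° − 18·3.446 = 1.8; c'Δl = 36.88; W sinα = 60.6
Σc'Δl = 89.5 kN/m; ΣN' = 140.9 kN/m; ΣW sinα = 90.8 kN/m
Resisting = 89.5 + 140.9·tan30.1° = 89.5 + 81.7 = 171.2 kN/m
FS = 171.2 / 90.8 = 1.884

FS = 1.88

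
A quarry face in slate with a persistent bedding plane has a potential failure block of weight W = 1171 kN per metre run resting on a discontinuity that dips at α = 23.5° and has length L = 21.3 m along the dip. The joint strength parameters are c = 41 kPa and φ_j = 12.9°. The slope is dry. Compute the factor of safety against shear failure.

FS = 2.40

Resolving the block weight along and normal to the plane and applying the Mohr–Coulomb strength on the joint:
N' = W cosα = 1171·cos23.5° = 1073.9 kN/m
Driving force T = W sinα = 1171·sin23.5° = 466.9 kN/m
Resisting force R = c·L + N'·tanφ_j = 41·21.3 + 1073.9·tan12.9° = 873.3 + 246.0 = 1119.3 kN/m
FS = R / T = 1119.3 / 466.9 = 2.397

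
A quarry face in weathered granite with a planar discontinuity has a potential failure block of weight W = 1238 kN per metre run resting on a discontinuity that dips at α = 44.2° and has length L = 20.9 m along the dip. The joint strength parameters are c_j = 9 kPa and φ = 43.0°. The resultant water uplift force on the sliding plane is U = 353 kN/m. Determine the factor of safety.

Resolving the block weight along and normal to the plane and applying the Mohr–Coulomb strength on the joint:
N' = W cosα − U = 1238·cos44.2° − 353 = 534.5 kN/m
Driving force T = W sinα = 1238·sin44.2° = 863.1 kN/m
Resisting force R = c_j·L + N'·tanφ = 9·20.9 + 534.5·tan43.0° = 188.1 + 498.5 = 686.6 kN/m
FS = R / T = 686.6 / 863.1 = 0.795

FS = 0.80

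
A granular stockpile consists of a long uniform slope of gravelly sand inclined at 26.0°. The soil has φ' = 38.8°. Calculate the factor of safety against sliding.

FS = 1.65

For a dry cohesionless infinite slope the factor of safety is FS = tanφ' / tanβ.
FS = tan38.8° / tan26.0° = 0.8040 / 0.4877 = 1.648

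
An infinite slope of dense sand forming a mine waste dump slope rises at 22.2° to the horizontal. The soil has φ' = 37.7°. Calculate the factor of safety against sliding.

For a dry cohesionless infinite slope the factor of safety is FS = tanφ' / tanβ.
FS = tan37.7° / tan22.2° = 0.7729 / 0.4081 = 1.894

FS = 1.89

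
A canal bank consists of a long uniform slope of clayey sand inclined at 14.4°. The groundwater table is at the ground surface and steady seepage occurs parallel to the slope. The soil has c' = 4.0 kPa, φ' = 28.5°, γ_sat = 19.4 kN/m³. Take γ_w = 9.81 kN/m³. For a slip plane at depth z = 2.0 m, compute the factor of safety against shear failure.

FS = 1.47

With seepage parallel to the slope and the water table at the surface, the effective normal stress on the slip plane uses the buoyant unit weight γ' = γ_sat − γ_w while the driving shear stress uses γ_sat:
FS = [c' + γ' z cos²β tanφ'] / [γ_sat z sinβ cosβ]
γ' = 19.4 − 9.81 = 9.59 kN/m³
Numerator = 4.0 + 9.59·2.0·cos²14.4°·tan28.5° = 4.0 + 9.59·2.0·0.9382·0.5430 = 13.770 kPa
Denominator = 19.4·2.0·sin14.4°·cos14.4° = 19.4·2.0·0.2487·0.9686 = 9.346 kPa
FS = 13.770 / 9.346 = 1.473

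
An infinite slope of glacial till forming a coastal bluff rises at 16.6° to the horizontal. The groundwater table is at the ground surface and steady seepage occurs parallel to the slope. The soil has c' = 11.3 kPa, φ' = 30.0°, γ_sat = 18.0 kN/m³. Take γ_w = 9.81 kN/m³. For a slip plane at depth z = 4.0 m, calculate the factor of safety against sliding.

With seepage parallel to the slope and the water table at the surface, the effective normal stress on the slip plane uses the buoyant unit weight γ' = γ_sat − γ_w while the driving shear stress uses γ_sat:
FS = [c' + γ' z cos²β tanφ'] / [γ_sat z sinβ cosβ]
γ' = 18.0 − 9.81 = 8.19 kN/m³
Numerator = 11.3 + 8.19·4.0·cos²16.6°·tan30.0° = 11.3 + 8.19·4.0·0.9184·0.5774 = 28.670 kPa
Denominator = 18.0·4.0·sin16.6°·cos16.6° = 18.0·4.0·0.2857·0.9583 = 19.712 kPa
FS = 28.670 / 19.712 = 1.454

FS = 1.45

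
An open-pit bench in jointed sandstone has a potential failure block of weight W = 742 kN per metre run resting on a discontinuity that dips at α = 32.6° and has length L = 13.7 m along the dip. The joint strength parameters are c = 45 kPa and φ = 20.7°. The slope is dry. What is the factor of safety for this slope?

FS = 2.13

Resolving the block weight along and normal to the plane and applying the Mohr–Coulomb strength on the joint:
N' = W cosα = 742·cos32.6° = 625.1 kN/m
Driving force T = W sinα = 742·sin32.6° = 399.8 kN/m
Resisting force R = c·L + N'·tanφ = 45·13.7 + 625.1·tan20.7° = 616.5 + 236.2 = 852.7 kN/m
FS = R / T = 852.7 / 399.8 = 2.133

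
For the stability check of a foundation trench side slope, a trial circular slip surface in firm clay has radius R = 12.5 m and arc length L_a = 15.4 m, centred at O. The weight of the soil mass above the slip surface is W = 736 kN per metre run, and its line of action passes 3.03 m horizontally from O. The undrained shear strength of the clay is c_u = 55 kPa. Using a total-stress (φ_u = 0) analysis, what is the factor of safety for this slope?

Taking moments about the centre O, the resisting moment is provided by the undrained shear strength acting along the arc:
M_R = c_u·L_a·R = 55·15.40·12.5 = 10587.5 kN·m/m
M_D = W·d = 736·3.03 = 2230.1 kN·m/m
FS = M_R / M_D = 10587.5 / 2230.1 = 4.748

FS = 4.75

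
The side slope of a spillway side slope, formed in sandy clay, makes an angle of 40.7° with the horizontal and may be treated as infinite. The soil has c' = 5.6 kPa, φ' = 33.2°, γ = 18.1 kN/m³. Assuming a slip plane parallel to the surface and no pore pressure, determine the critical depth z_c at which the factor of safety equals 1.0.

Setting FS = 1.00 in FS = [c' + γz cos²β tanφ'] / [γz sinβ cosβ] and solving for z:
z = c' / [γ cosβ (FS·sinβ − cosβ·tanφ')]
  = 5.6 / [18.1·cos40.7°·(1.00·sin40.7° − cos40.7°·tan33.2°)]
  = 5.6 / [18.1·0.7581·(1.00·0.6521 − 0.7581·0.6544)]
  = 5.6 / 2.1405 = 2.616 m

z_c = 2.62 m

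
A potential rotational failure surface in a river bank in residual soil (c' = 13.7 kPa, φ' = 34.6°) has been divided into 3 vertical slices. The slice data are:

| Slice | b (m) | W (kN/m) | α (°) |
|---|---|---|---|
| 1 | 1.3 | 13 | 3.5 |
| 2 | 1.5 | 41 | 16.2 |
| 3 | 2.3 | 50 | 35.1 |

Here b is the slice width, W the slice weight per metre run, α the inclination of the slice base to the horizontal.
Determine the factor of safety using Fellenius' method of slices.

Ordinary method of slices: FS = Σ[c'·Δl_i + (W_i cosα_i)·tanφ'] / Σ W_i sinα_i, with Δl_i = b_i / cosα_i.
Slice 1: Δl = 1.3/cos3.5° = 1.302 m; N'_1 = 13·cos3.5° = 13.0; c'Δl = 17.84; W sinα = 0.8
Slice 2: Δl = 1.5/cos16.2° = 1.562 m; N'_2 = 41·cos16.2° = 39.4; c'Δl = 21.40; W sinα = 11.4
Slice 3: Δl = 2.3/cos35.1° = 2.811 m; N'_3 = 50·cos35.1° = 40.9; c'Δl = 38.51; W sinα = 28.8
Σc'Δl = 77.8 kN/m; ΣN' = 93.3 kN/m; ΣW sinα = 41.0 kN/m
Resisting = 77.8 + 93.3·tan34.6° = 77.8 + 64.3 = 142.1 kN/m
FS = 142.1 / 41.0 = 3.467

FS = 3.47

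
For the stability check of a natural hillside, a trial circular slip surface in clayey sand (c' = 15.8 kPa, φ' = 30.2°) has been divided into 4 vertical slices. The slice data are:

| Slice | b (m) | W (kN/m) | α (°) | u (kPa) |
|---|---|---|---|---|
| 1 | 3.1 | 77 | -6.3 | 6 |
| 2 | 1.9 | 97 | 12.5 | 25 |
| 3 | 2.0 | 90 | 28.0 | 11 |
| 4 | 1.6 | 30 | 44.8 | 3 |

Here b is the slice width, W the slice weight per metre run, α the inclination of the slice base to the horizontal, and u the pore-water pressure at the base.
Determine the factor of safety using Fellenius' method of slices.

FS = 3.32

Ordinary method of slices: FS = Σ[c'·Δl_i + (W_i cosα_i − u_i·Δl_i)·tanφ'] / Σ W_i sinα_i, with Δl_i = b_i / cosα_i.
Slice 1: Δl = 3.1/cos(-6.3°) = 3.119 m; N'_1 = 77·cos(-6.3°) − 6·3.119 = 57.8; c'Δl = 49.28; W sinα = -8.4
Slice 2: Δl = 1.9/cos12.5° = 1.946 m; N'_2 = 97·cos12.5° − 25·1.946 = 46.0; c'Δl = 30.75; W sinα = 21.0
Slice 3: Δl = 2.0/cos28.0° = 2.265 m; N'_3 = 90·cos28.0° − 11·2.265 = 54.5; c'Δl = 35.79; W sinα = 42.3
Slice 4: Δl = 1.6/cos44.8° = 2.255 m; N'_4 = 30·cos44.8° − 3·2.255 = 14.5; c'Δl = 35.63; W sinα = 21.1
Σc'Δl = 151.4 kN/m; ΣN' = 172.9 kN/m; ΣW sinα = 75.9 kN/m
Resisting = 151.4 + 172.9·tan30.2° = 151.4 + 100.7 = 252.1 kN/m
FS = 252.1 / 75.9 = 3.320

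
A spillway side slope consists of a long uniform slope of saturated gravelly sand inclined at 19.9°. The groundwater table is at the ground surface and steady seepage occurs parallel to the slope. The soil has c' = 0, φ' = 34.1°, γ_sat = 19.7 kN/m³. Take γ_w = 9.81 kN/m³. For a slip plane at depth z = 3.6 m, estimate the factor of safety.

With seepage parallel to the slope and the water table at the surface, the effective normal stress on the slip plane uses the buoyant unit weight γ' = γ_sat − γ_w while the driving shear stress uses γ_sat:
FS = [c' + γ' z cos²β tanφ'] / [γ_sat z sinβ cosβ]
(For c' = 0 this reduces to FS = (γ'/γ_sat)·tanφ'/tanβ.)
γ' = 19.7 − 9.81 = 9.89 kN/m³
Numerator = 0.0 + 9.89·3.6·cos²19.9°·tan34.1° = 0.0 + 9.89·3.6·0.8841·0.6771 = 21.313 kPa
Denominator = 19.7·3.6·sin19.9°·cos19.9° = 19.7·3.6·0.3404·0.9403 = 22.698 kPa
FS = 21.313 / 22.698 = 0.939

FS = 0.94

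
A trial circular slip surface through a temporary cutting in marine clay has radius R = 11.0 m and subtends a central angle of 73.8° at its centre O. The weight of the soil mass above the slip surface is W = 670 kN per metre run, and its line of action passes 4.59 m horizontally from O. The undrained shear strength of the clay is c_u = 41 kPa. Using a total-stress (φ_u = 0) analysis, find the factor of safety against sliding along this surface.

Taking moments about the centre O, the resisting moment is provided by the undrained shear strength acting along the arc:
Arc length L_a = R·θ = 11.0·(73.8°·π/180) = 11.0·1.2881 = 14.17 m
M_R = c_u·L_a·R = 41·14.17·11.0 = 6390.0 kN·m/m
M_D = W·d = 670·4.59 = 3075.3 kN·m/m
FS = M_R / M_D = 6390.0 / 3075.3 = 2.078

FS = 2.08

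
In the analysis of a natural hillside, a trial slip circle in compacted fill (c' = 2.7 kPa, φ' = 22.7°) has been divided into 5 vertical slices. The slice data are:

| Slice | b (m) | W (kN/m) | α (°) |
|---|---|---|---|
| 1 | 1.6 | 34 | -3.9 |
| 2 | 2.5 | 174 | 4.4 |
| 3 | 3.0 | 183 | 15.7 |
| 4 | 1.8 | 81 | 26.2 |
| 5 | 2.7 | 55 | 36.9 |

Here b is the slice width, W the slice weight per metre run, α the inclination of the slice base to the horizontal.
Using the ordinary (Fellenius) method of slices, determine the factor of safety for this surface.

FS = 1.88

Ordinary method of slices: FS = Σ[c'·Δl_i + (W_i cosα_i)·tanφ'] / Σ W_i sinα_i, with Δl_i = b_i / cosα_i.
Slice 1: Δl = 1.6/cos(-3.9°) = 1.604 m; N'_1 = 34·cos(-3.9°) = 33.9; c'Δl = 4.33; W sinα = -2.3
Slice 2: Δl = 2.5/cos4.4° = 2.507 m; N'_2 = 174·cos4.4° = 173.5; c'Δl = 6.77; W sinα = 13.3
Slice 3: Δl = 3.0/cos15.7° = 3.116 m; N'_3 = 183·cos15.7° = 176.2; c'Δl = 8.41; W sinα = 49.5
Slice 4: Δl = 1.8/cos26.2° = 2.006 m; N'_4 = 81·cos26.2° = 72.7; c'Δl = 5.42; W sinα = 35.8
Slice 5: Δl = 2.7/cos36.9° = 3.376 m; N'_5 = 55·cos36.9° = 44.0; c'Δl = 9.12; W sinα = 33.0
Σc'Δl = 34.0 kN/m; ΣN' = 500.2 kN/m; ΣW sinα = 129.3 kN/m
Resisting = 34.0 + 500.2·tan22.7° = 34.0 + 209.3 = 243.3 kN/m
FS = 243.3 / 129.3 = 1.881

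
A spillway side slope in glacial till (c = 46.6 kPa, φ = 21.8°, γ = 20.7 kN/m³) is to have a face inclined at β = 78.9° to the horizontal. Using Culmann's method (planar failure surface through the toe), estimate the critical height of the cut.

H_c = 17.96 m

Culmann's analysis gives the critical failure plane at α_cr = (β + φ)/2 = (78.9 + 21.8)/2 = 50.4°, and the critical height
H_c = (4c/γ) · sinβ cosφ / [1 − cos(β − φ)]
    = (4·46.6/20.7) · sin78.9°·cos21.8° / [1 − cos(57.1°)]
    = 9.005 · 0.9813·0.9285 / [1 − 0.5432]
    = 9.005 · 0.9111 / 0.4568
    = 17.96 m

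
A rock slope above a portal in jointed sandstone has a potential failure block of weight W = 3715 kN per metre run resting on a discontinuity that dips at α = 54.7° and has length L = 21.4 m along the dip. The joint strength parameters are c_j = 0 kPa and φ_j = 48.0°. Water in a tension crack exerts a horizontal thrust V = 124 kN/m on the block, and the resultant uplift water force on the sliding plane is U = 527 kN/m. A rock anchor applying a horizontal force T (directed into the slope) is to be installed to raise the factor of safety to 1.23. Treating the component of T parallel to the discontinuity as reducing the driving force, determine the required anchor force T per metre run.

T = 1318 kN/m

Resolving forces along and normal to the sliding plane, with the horizontal anchor force T adding T·sinα to the effective normal force and T·cosα acting up the plane against the driving force:
FS = [c_jL + (W cosα − U − V sinα + T sinα) tanφ_j] / [W sinα + V cosα − T cosα]
Without the anchor: N' = 1518.5 kN/m, driving T_d = 3103.6 kN/m, resisting R = 0·21.4 + 1518.5·tan48.0° = 1686.5 kN/m, FS = 0.54.
Setting FS = 1.23 and solving for T:
1.23·(3103.6 − T cos54.7°) = 1686.5 + T sin54.7°·tan48.0°
T·(sin54.7°·tan48.0° + 1.23·cos54.7°) = 1.23·3103.6 − 1686.5
T·(0.8161·1.1106 + 1.23·0.5779) = 3817.4 − 1686.5 = 2130.9
T·1.6172 = 2130.9
T = 1317.7 kN/m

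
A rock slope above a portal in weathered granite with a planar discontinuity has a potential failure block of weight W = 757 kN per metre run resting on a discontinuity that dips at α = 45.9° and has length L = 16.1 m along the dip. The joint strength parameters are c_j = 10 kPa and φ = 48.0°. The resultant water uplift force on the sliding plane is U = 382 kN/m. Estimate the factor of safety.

Resolving the block weight along and normal to the plane and applying the Mohr–Coulomb strength on the joint:
N' = W cosα − U = 757·cos45.9° − 382 = 144.8 kN/m
Driving force T = W sinα = 757·sin45.9° = 543.6 kN/m
Resisting force R = c_j·L + N'·tanφ = 10·16.1 + 144.8·tan48.0° = 161.0 + 160.8 = 321.8 kN/m
FS = R / T = 321.8 / 543.6 = 0.592

FS = 0.59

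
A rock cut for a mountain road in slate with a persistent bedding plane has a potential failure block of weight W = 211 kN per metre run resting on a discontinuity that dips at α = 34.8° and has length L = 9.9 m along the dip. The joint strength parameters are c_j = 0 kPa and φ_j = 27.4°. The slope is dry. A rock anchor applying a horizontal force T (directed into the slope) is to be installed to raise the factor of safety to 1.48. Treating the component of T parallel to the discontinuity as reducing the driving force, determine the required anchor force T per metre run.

Resolving forces along and normal to the sliding plane, with the horizontal anchor force T adding T·sinα to the effective normal force and T·cosα acting up the plane against the driving force:
FS = [c_jL + (W cosα + T sinα) tanφ_j] / [W sinα − T cosα]
Without the anchor: N' = 173.3 kN/m, driving T_d = 120.4 kN/m, resisting R = 0·9.9 + 173.3·tan27.4° = 89.8 kN/m, FS = 0.75.
Setting FS = 1.48 and solving for T:
1.48·(120.4 − T cos34.8°) = 89.8 + T sin34.8°·tan27.4°
T·(sin34.8°·tan27.4° + 1.48·cos34.8°) = 1.48·120.4 − 89.8
T·(0.5707·0.5184 + 1.48·0.8211) = 178.2 − 89.8 = 88.4
T·1.5111 = 88.4
T = 58.5 kN/m

T = 59 kN/m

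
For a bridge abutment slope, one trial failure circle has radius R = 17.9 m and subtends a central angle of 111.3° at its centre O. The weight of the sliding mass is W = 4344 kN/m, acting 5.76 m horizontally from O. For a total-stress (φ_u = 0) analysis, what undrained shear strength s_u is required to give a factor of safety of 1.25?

s_u = 50.3 kPa

FS = s_u·L_a·R / (W·d), so s_u = FS·W·d / (L_a·R).
Arc length L_a = R·θ = 17.9·(111.3°·π/180) = 17.9·1.9426 = 34.77 m
s_u = 1.25·4344·5.76 / (34.77·17.9) = 31276.8 / 622.41 = 50.25 kPa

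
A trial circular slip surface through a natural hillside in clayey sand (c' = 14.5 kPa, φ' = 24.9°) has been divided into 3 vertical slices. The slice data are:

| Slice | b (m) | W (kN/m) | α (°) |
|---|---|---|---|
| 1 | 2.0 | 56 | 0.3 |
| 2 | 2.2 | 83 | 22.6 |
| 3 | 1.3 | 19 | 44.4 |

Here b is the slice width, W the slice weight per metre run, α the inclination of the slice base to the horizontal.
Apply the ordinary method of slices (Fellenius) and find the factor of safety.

FS = 3.47

Ordinary method of slices: FS = Σ[c'·Δl_i + (W_i cosα_i)·tanφ'] / Σ W_i sinα_i, with Δl_i = b_i / cosα_i.
Slice 1: Δl = 2.0/cos0.3° = 2.000 m; N'_1 = 56·cos0.3° = 56.0; c'Δl = 29.00; W sinα = 0.3
Slice 2: Δl = 2.2/cos22.6° = 2.383 m; N'_2 = 83·cos22.6° = 76.6; c'Δl = 34.55; W sinα = 31.9
Slice 3: Δl = 1.3/cos44.4° = 1.820 m; N'_3 = 19·cos44.4° = 13.6; c'Δl = 26.38; W sinα = 13.3
Σc'Δl = 89.9 kN/m; ΣN' = 146.2 kN/m; ΣW sinα = 45.5 kN/m
Resisting = 89.9 + 146.2·tan24.9° = 89.9 + 67.9 = 157.8 kN/m
FS = 157.8 / 45.5 = 3.469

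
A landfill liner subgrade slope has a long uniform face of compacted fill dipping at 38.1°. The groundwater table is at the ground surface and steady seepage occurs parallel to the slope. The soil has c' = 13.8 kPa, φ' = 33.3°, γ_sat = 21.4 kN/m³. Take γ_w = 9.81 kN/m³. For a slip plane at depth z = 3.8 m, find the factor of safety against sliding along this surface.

With seepage parallel to the slope and the water table at the surface, the effective normal stress on the slip plane uses the buoyant unit weight γ' = γ_sat − γ_w while the driving shear stress uses γ_sat:
FS = [c' + γ' z cos²β tanφ'] / [γ_sat z sinβ cosβ]
γ' = 21.4 − 9.81 = 11.59 kN/m³
Numerator = 13.8 + 11.59·3.8·cos²38.1°·tan33.3° = 13.8 + 11.59·3.8·0.6193·0.6569 = 31.716 kPa
Denominator = 21.4·3.8·sin38.1°·cos38.1° = 21.4·3.8·0.6170·0.7869 = 39.486 kPa
FS = 31.716 / 39.486 = 0.803

FS = 0.80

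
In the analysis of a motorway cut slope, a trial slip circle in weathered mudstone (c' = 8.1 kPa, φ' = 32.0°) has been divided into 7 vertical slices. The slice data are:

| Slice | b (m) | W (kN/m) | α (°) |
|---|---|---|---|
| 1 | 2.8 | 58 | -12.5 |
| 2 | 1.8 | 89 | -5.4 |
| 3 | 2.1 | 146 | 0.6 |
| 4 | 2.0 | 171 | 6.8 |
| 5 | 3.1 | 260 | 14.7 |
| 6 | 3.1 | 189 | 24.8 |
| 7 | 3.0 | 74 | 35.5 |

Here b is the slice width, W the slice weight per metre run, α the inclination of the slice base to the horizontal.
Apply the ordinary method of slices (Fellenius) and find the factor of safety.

Ordinary method of slices: FS = Σ[c'·Δl_i + (W_i cosα_i)·tanφ'] / Σ W_i sinα_i, with Δl_i = b_i / cosα_i.
Slice 1: Δl = 2.8/cos(-12.5°) = 2.868 m; N'_1 = 58·cos(-12.5°) = 56.6; c'Δl = 23.23; W sinα = -12.6
Slice 2: Δl = 1.8/cos(-5.4°) = 1.808 m; N'_2 = 89·cos(-5.4°) = 88.6; c'Δl = 14.64; W sinα = -8.4
Slice 3: Δl = 2.1/cos0.6° = 2.100 m; N'_3 = 146·cos0.6° = 146.0; c'Δl = 17.01; W sinα = 1.5
Slice 4: Δl = 2.0/cos6.8° = 2.014 m; N'_4 = 171·cos6.8° = 169.8; c'Δl = 16.31; W sinα = 20.2
Slice 5: Δl = 3.1/cos14.7° = 3.205 m; N'_5 = 260·cos14.7° = 251.5; c'Δl = 25.96; W sinα = 66.0
Slice 6: Δl = 3.1/cos24.8° = 3.415 m; N'_6 = 189·cos24.8° = 171.6; c'Δl = 27.66; W sinα = 79.3
Slice 7: Δl = 3.0/cos35.5° = 3.685 m; N'_7 = 74·cos35.5° = 60.2; c'Δl = 29.85; W sinα = 43.0
Σc'Δl = 154.7 kN/m; ΣN' = 944.3 kN/m; ΣW sinα = 189.1 kN/m
Resisting = 154.7 + 944.3·tan32.0° = 154.7 + 590.1 = 744.7 kN/m
FS = 744.7 / 189.1 = 3.939

FS = 3.94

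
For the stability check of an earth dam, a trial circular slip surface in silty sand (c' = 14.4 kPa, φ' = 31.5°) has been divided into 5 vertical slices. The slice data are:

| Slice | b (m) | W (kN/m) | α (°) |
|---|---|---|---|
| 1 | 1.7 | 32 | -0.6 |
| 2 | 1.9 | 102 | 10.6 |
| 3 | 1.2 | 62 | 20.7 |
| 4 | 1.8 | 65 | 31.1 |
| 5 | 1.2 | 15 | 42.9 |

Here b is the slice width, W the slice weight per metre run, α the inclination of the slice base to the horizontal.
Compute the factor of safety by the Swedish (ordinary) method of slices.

FS = 3.35

Ordinary method of slices: FS = Σ[c'·Δl_i + (W_i cosα_i)·tanφ'] / Σ W_i sinα_i, with Δl_i = b_i / cosα_i.
Slice 1: Δl = 1.7/cos(-0.6°) = 1.700 m; N'_1 = 32·cos(-0.6°) = 32.0; c'Δl = 24.48; W sinα = -0.3
Slice 2: Δl = 1.9/cos10.6° = 1.933 m; N'_2 = 102·cos10.6° = 100.3; c'Δl = 27.83; W sinα = 18.8
Slice 3: Δl = 1.2/cos20.7° = 1.283 m; N'_3 = 62·cos20.7° = 58.0; c'Δl = 18.47; W sinα = 21.9
Slice 4: Δl = 1.8/cos31.1° = 2.102 m; N'_4 = 65·cos31.1° = 55.7; c'Δl = 30.27; W sinα = 33.6
Slice 5: Δl = 1.2/cos42.9° = 1.638 m; N'_5 = 15·cos42.9° = 11.0; c'Δl = 23.59; W sinα = 10.2
Σc'Δl = 124.6 kN/m; ΣN' = 256.9 kN/m; ΣW sinα = 84.1 kN/m
Resisting = 124.6 + 256.9·tan31.5° = 124.6 + 157.4 = 282.1 kN/m
FS = 282.1 / 84.1 = 3.353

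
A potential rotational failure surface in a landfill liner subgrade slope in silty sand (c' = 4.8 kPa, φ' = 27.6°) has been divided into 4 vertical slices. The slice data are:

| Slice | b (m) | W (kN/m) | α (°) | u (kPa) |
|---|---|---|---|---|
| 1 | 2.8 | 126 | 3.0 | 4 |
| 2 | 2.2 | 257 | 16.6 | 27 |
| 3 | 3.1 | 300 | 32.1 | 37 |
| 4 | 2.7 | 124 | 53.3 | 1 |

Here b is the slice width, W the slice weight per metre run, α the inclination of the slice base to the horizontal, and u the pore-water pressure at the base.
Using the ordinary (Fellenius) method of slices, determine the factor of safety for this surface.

Ordinary method of slices: FS = Σ[c'·Δl_i + (W_i cosα_i − u_i·Δl_i)·tanφ'] / Σ W_i sinα_i, with Δl_i = b_i / cosα_i.
Slice 1: Δl = 2.8/cos3.0° = 2.804 m; N'_1 = 126·cos3.0° − 4·2.804 = 114.6; c'Δl = 13.46; W sinα = 6.6
Slice 2: Δl = 2.2/cos16.6° = 2.296 m; N'_2 = 257·cos16.6° − 27·2.296 = 184.3; c'Δl = 11.02; W sinα = 73.4
Slice 3: Δl = 3.1/cos32.1° = 3.659 m; N'_3 = 300·cos32.1° − 37·3.659 = 118.7; c'Δl = 17.57; W sinα = 159.4
Slice 4: Δl = 2.7/cos53.3° = 4.518 m; N'_4 = 124·cos53.3° − 1·4.518 = 69.6; c'Δl = 21.69; W sinα = 99.4
Σc'Δl = 63.7 kN/m; ΣN' = 487.2 kN/m; ΣW sinα = 338.9 kN/m
Resisting = 63.7 + 487.2·tan27.6° = 63.7 + 254.7 = 318.5 kN/m
FS = 318.5 / 338.9 = 0.940

FS = 0.94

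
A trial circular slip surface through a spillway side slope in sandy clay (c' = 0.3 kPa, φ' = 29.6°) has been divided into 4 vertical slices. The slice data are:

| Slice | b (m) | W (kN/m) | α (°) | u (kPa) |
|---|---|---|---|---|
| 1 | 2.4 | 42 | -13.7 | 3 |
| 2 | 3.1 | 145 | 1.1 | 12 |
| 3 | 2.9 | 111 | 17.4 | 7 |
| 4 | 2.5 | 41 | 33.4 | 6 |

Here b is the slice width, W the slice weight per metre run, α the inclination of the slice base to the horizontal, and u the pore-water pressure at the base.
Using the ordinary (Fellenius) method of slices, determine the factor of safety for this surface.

FS = 2.90

Ordinary method of slices: FS = Σ[c'·Δl_i + (W_i cosα_i − u_i·Δl_i)·tanφ'] / Σ W_i sinα_i, with Δl_i = b_i / cosα_i.
Slice 1: Δl = 2.4/cos(-13.7°) = 2.470 m; N'_1 = 42·cos(-13.7°) − 3·2.470 = 33.4; c'Δl = 0.74; W sinα = -9.9
Slice 2: Δl = 3.1/cos1.1° = 3.101 m; N'_2 = 145·cos1.1° − 12·3.101 = 107.8; c'Δl = 0.93; W sinα = 2.8
Slice 3: Δl = 2.9/cos17.4° = 3.039 m; N'_3 = 111·cos17.4° − 7·3.039 = 84.6; c'Δl = 0.91; W sinα = 33.2
Slice 4: Δl = 2.5/cos33.4° = 2.995 m; N'_4 = 41·cos33.4° − 6·2.995 = 16.3; c'Δl = 0.90; W sinα = 22.6
Σc'Δl = 3.5 kN/m; ΣN' = 242.1 kN/m; ΣW sinα = 48.6 kN/m
Resisting = 3.5 + 242.1·tan29.6° = 3.5 + 137.5 = 141.0 kN/m
FS = 141.0 / 48.6 = 2.901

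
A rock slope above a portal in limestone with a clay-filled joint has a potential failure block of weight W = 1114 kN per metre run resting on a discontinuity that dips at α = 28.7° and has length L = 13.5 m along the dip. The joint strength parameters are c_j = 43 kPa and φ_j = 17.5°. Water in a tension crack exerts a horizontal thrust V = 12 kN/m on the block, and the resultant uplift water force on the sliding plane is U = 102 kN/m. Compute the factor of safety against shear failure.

Resolving the block weight along and normal to the plane and applying the Mohr–Coulomb strength on the joint:
N' = W cosα − U − V sinα = 1114·cos28.7° − 102 − 12·sin28.7° = 869.4 kN/m
Driving force T = W sinα + V cosα = 1114·sin28.7° + 12·cos28.7° = 545.5 kN/m
Resisting force R = c_j·L + N'·tanφ_j = 43·13.5 + 869.4·tan17.5° = 580.5 + 274.1 = 854.6 kN/m
FS = R / T = 854.6 / 545.5 = 1.567

FS = 1.57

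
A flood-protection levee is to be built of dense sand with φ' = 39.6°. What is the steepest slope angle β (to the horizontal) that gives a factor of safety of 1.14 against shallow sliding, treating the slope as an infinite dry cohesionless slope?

β = 36.0°

For an infinite dry cohesionless slope FS = tanφ'/tanβ, so tanβ = tanφ' / FS.
tanβ = tan39.6° / 1.14 = 0.8273 / 1.14 = 0.7257
β = arctan(0.7257) = 35.97°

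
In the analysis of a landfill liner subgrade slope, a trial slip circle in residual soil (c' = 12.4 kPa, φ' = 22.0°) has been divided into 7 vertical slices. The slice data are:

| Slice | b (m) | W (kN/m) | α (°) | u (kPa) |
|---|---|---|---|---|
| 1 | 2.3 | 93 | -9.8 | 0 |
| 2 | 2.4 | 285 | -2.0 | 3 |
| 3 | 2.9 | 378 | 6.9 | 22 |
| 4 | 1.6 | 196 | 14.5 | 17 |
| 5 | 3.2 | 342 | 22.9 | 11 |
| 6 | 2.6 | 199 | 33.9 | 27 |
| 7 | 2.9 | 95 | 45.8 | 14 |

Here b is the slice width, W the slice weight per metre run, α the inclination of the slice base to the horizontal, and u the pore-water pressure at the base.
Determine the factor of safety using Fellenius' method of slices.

FS = 1.93

Ordinary method of slices: FS = Σ[c'·Δl_i + (W_i cosα_i − u_i·Δl_i)·tanφ'] / Σ W_i sinα_i, with Δl_i = b_i / cosα_i.
Slice 1: Δl = 2.3/cos(-9.8°) = 2.334 m; N'_1 = 93·cos(-9.8°) − 0·2.334 = 91.6; c'Δl = 28.94; W sinα = -15.8
Slice 2: Δl = 2.4/cos(-2.0°) = 2.401 m; N'_2 = 285·cos(-2.0°) − 3·2.401 = 277.6; c'Δl = 29.78; W sinα = -9.9
Slice 3: Δl = 2.9/cos6.9° = 2.921 m; N'_3 = 378·cos6.9° − 22·2.921 = 311.0; c'Δl = 36.22; W sinα = 45.4
Slice 4: Δl = 1.6/cos14.5° = 1.653 m; N'_4 = 196·cos14.5° − 17·1.653 = 161.7; c'Δl = 20.49; W sinα = 49.1
Slice 5: Δl = 3.2/cos22.9° = 3.474 m; N'_5 = 342·cos22.9° − 11·3.474 = 276.8; c'Δl = 43.07; W sinα = 133.1
Slice 6: Δl = 2.6/cos33.9° = 3.132 m; N'_6 = 199·cos33.9° − 27·3.132 = 80.6; c'Δl = 38.84; W sinα = 111.0
Slice 7: Δl = 2.9/cos45.8° = 4.160 m; N'_7 = 95·cos45.8° − 14·4.160 = 8.0; c'Δl = 51.58; W sinα = 68.1
Σc'Δl = 248.9 kN/m; ΣN' = 1207.3 kN/m; ΣW sinα = 380.9 kN/m
Resisting = 248.9 + 1207.3·tan22.0° = 248.9 + 487.8 = 736.7 kN/m
FS = 736.7 / 380.9 = 1.934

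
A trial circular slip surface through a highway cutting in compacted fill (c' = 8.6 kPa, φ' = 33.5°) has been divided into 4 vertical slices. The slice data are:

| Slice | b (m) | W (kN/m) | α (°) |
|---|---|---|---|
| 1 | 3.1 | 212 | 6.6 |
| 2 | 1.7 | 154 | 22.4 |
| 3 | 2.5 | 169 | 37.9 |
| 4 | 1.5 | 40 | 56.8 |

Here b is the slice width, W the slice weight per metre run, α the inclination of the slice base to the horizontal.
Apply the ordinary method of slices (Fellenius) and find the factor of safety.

FS = 1.95

Ordinary method of slices: FS = Σ[c'·Δl_i + (W_i cosα_i)·tanφ'] / Σ W_i sinα_i, with Δl_i = b_i / cosα_i.
Slice 1: Δl = 3.1/cos6.6° = 3.121 m; N'_1 = 212·cos6.6° = 210.6; c'Δl = 26.84; W sinα = 24.4
Slice 2: Δl = 1.7/cos22.4° = 1.839 m; N'_2 = 154·cos22.4° = 142.4; c'Δl = 15.81; W sinα = 58.7
Slice 3: Δl = 2.5/cos37.9° = 3.168 m; N'_3 = 169·cos37.9° = 133.4; c'Δl = 27.25; W sinα = 103.8
Slice 4: Δl = 1.5/cos56.8° = 2.739 m; N'_4 = 40·cos56.8° = 21.9; c'Δl = 23.56; W sinα = 33.5
Σc'Δl = 93.5 kN/m; ΣN' = 508.2 kN/m; ΣW sinα = 220.3 kN/m
Resisting = 93.5 + 508.2·tan33.5° = 93.5 + 336.4 = 429.8 kN/m
FS = 429.8 / 220.3 = 1.951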